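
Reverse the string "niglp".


Input: niglp
Reading characters right to left:
  Position 4: 'p'
  Position 3: 'l'
  Position 2: 'g'
  Position 1: 'i'
  Position 0: 'n'
Reversed: plgin

plgin


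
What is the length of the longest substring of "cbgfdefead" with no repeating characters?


Input: "cbgfdefead"
Sliding window (track last position of each char):
  Position 0 ('c'): window [0,0] length 1 -- new best
  Position 1 ('b'): window [0,1] length 2 -- new best
  Position 2 ('g'): window [0,2] length 3 -- new best
  Position 3 ('f'): window [0,3] length 4 -- new best
  Position 4 ('d'): window [0,4] length 5 -- new best
  Position 5 ('e'): window [0,5] length 6 -- new best
  Position 6 ('f'): repeat (last at 3), move window start to 4
  Position 6 ('f'): window [4,6] length 3
  Position 7 ('e'): repeat (last at 5), move window start to 6
  Position 7 ('e'): window [6,7] length 2
  Position 8 ('a'): window [6,8] length 3
  Position 9 ('d'): window [6,9] length 4
Longest substring with no repeats: "cbgfde" with length 6

6


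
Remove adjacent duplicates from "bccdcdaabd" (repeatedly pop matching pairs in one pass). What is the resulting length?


Input: bccdcdaabd
Stack-based adjacent duplicate removal:
  Read 'b': push. Stack: b
  Read 'c': push. Stack: bc
  Read 'c': matches stack top 'c' => pop. Stack: b
  Read 'd': push. Stack: bd
  Read 'c': push. Stack: bdc
  Read 'd': push. Stack: bdcd
  Read 'a': push. Stack: bdcda
  Read 'a': matches stack top 'a' => pop. Stack: bdcd
  Read 'b': push. Stack: bdcdb
  Read 'd': push. Stack: bdcdbd
Final stack: "bdcdbd" (length 6)

6


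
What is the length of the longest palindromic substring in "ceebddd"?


Input: "ceebddd"
Checking substrings for palindromes:
  [4:7] "ddd" (len 3) => palindrome
  [1:3] "ee" (len 2) => palindrome
  [4:6] "dd" (len 2) => palindrome
  [5:7] "dd" (len 2) => palindrome
Longest palindromic substring: "ddd" with length 3

3


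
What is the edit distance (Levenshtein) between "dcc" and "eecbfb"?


Computing edit distance: "dcc" -> "eecbfb"
DP table:
           e    e    c    b    f    b
      0    1    2    3    4    5    6
  d   1    1    2    3    4    5    6
  c   2    2    2    2    3    4    5
  c   3    3    3    2    3    4    5
Edit distance = dp[3][6] = 5

5


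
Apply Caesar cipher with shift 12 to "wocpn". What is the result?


Caesar cipher: shift "wocpn" by 12
  'w' (pos 22) + 12 = pos 8 = 'i'
  'o' (pos 14) + 12 = pos 0 = 'a'
  'c' (pos 2) + 12 = pos 14 = 'o'
  'p' (pos 15) + 12 = pos 1 = 'b'
  'n' (pos 13) + 12 = pos 25 = 'z'
Result: iaobz

iaobz


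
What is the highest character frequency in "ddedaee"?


Input: ddedaee
Character counts:
  'a': 1
  'd': 3
  'e': 3
Maximum frequency: 3

3


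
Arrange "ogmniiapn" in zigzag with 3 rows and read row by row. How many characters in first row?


Zigzag "ogmniiapn" into 3 rows:
Placing characters:
  'o' => row 0
  'g' => row 1
  'm' => row 2
  'n' => row 1
  'i' => row 0
  'i' => row 1
  'a' => row 2
  'p' => row 1
  'n' => row 0
Rows:
  Row 0: "oin"
  Row 1: "gnip"
  Row 2: "ma"
First row length: 3

3


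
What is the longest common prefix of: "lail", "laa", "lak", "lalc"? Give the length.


Words: lail, laa, lak, lalc
  Position 0: all 'l' => match
  Position 1: all 'a' => match
  Position 2: ('i', 'a', 'k', 'l') => mismatch, stop
LCP = "la" (length 2)

2


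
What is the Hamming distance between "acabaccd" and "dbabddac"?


Comparing "acabaccd" and "dbabddac" position by position:
  Position 0: 'a' vs 'd' => differ
  Position 1: 'c' vs 'b' => differ
  Position 2: 'a' vs 'a' => same
  Position 3: 'b' vs 'b' => same
  Position 4: 'a' vs 'd' => differ
  Position 5: 'c' vs 'd' => differ
  Position 6: 'c' vs 'a' => differ
  Position 7: 'd' vs 'c' => differ
Total differences (Hamming distance): 6

6


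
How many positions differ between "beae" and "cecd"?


Comparing "beae" and "cecd" position by position:
  Position 0: 'b' vs 'c' => DIFFER
  Position 1: 'e' vs 'e' => same
  Position 2: 'a' vs 'c' => DIFFER
  Position 3: 'e' vs 'd' => DIFFER
Positions that differ: 3

3


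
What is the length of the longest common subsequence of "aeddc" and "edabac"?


LCS of "aeddc" and "edabac"
DP table:
           e    d    a    b    a    c
      0    0    0    0    0    0    0
  a   0    0    0    1    1    1    1
  e   0    1    1    1    1    1    1
  d   0    1    2    2    2    2    2
  d   0    1    2    2    2    2    2
  c   0    1    2    2    2    2    3
LCS length = dp[5][6] = 3

3


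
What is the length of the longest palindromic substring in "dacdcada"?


Input: "dacdcada"
Checking substrings for palindromes:
  [0:7] "dacdcad" (len 7) => palindrome
  [1:6] "acdca" (len 5) => palindrome
  [2:5] "cdc" (len 3) => palindrome
  [5:8] "ada" (len 3) => palindrome
Longest palindromic substring: "dacdcad" with length 7

7


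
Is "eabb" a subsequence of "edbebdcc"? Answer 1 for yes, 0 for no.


Check if "eabb" is a subsequence of "edbebdcc"
Greedy scan:
  Position 0 ('e'): matches sub[0] = 'e'
  Position 1 ('d'): no match needed
  Position 2 ('b'): no match needed
  Position 3 ('e'): no match needed
  Position 4 ('b'): no match needed
  Position 5 ('d'): no match needed
  Position 6 ('c'): no match needed
  Position 7 ('c'): no match needed
Only matched 1/4 characters => not a subsequence

0


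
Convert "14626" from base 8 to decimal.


Input: "14626" in base 8
Positional expansion:
  Digit '1' (value 1) x 8^4 = 4096
  Digit '4' (value 4) x 8^3 = 2048
  Digit '6' (value 6) x 8^2 = 384
  Digit '2' (value 2) x 8^1 = 16
  Digit '6' (value 6) x 8^0 = 6
Sum = 6550

6550


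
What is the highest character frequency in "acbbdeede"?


Input: acbbdeede
Character counts:
  'a': 1
  'b': 2
  'c': 1
  'd': 2
  'e': 3
Maximum frequency: 3

3


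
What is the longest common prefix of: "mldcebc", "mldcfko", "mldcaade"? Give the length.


Words: mldcebc, mldcfko, mldcaade
  Position 0: all 'm' => match
  Position 1: all 'l' => match
  Position 2: all 'd' => match
  Position 3: all 'c' => match
  Position 4: ('e', 'f', 'a') => mismatch, stop
LCP = "mldc" (length 4)

4


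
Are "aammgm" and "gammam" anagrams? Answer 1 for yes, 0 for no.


Strings: "aammgm", "gammam"
Sorted first:  aagmmm
Sorted second: aagmmm
Sorted forms match => anagrams

1


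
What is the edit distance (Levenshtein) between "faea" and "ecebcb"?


Computing edit distance: "faea" -> "ecebcb"
DP table:
           e    c    e    b    c    b
      0    1    2    3    4    5    6
  f   1    1    2    3    4    5    6
  a   2    2    2    3    4    5    6
  e   3    2    3    2    3    4    5
  a   4    3    3    3    3    4    5
Edit distance = dp[4][6] = 5

5


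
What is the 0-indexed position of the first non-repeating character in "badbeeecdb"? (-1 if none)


Input: badbeeecdb
Character frequencies:
  'a': 1
  'b': 3
  'c': 1
  'd': 2
  'e': 3
Scanning left to right for freq == 1:
  Position 0 ('b'): freq=3, skip
  Position 1 ('a'): unique! => answer = 1

1


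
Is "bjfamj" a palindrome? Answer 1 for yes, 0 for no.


Input: bjfamj
Reversed: jmafjb
  Compare pos 0 ('b') with pos 5 ('j'): MISMATCH
  Compare pos 1 ('j') with pos 4 ('m'): MISMATCH
  Compare pos 2 ('f') with pos 3 ('a'): MISMATCH
Result: not a palindrome

0


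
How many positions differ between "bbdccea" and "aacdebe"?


Comparing "bbdccea" and "aacdebe" position by position:
  Position 0: 'b' vs 'a' => DIFFER
  Position 1: 'b' vs 'a' => DIFFER
  Position 2: 'd' vs 'c' => DIFFER
  Position 3: 'c' vs 'd' => DIFFER
  Position 4: 'c' vs 'e' => DIFFER
  Position 5: 'e' vs 'b' => DIFFER
  Position 6: 'a' vs 'e' => DIFFER
Positions that differ: 7

7


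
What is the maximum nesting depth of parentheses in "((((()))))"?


Input: "((((()))))"
Tracking depth:
  Position 0 '(': depth becomes 1
  Position 1 '(': depth becomes 2
  Position 2 '(': depth becomes 3
  Position 3 '(': depth becomes 4
  Position 4 '(': depth becomes 5
  Position 5 ')': depth becomes 4
  Position 6 ')': depth becomes 3
  Position 7 ')': depth becomes 2
  Position 8 ')': depth becomes 1
  Position 9 ')': depth becomes 0
Maximum depth reached: 5

5


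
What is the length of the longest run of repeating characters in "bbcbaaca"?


Input: "bbcbaaca"
Scanning for longest run:
  Position 1 ('b'): continues run of 'b', length=2
  Position 2 ('c'): new char, reset run to 1
  Position 3 ('b'): new char, reset run to 1
  Position 4 ('a'): new char, reset run to 1
  Position 5 ('a'): continues run of 'a', length=2
  Position 6 ('c'): new char, reset run to 1
  Position 7 ('a'): new char, reset run to 1
Longest run: 'b' with length 2

2


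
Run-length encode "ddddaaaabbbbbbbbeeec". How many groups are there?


Input: ddddaaaabbbbbbbbeeec
Scanning for consecutive runs:
  Group 1: 'd' x 4 (positions 0-3)
  Group 2: 'a' x 4 (positions 4-7)
  Group 3: 'b' x 8 (positions 8-15)
  Group 4: 'e' x 3 (positions 16-18)
  Group 5: 'c' x 1 (positions 19-19)
Total groups: 5

5


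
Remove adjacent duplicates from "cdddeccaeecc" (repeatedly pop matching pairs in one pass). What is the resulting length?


Input: cdddeccaeecc
Stack-based adjacent duplicate removal:
  Read 'c': push. Stack: c
  Read 'd': push. Stack: cd
  Read 'd': matches stack top 'd' => pop. Stack: c
  Read 'd': push. Stack: cd
  Read 'e': push. Stack: cde
  Read 'c': push. Stack: cdec
  Read 'c': matches stack top 'c' => pop. Stack: cde
  Read 'a': push. Stack: cdea
  Read 'e': push. Stack: cdeae
  Read 'e': matches stack top 'e' => pop. Stack: cdea
  Read 'c': push. Stack: cdeac
  Read 'c': matches stack top 'c' => pop. Stack: cdea
Final stack: "cdea" (length 4)

4


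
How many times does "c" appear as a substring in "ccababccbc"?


Searching for "c" in "ccababccbc"
Scanning each position:
  Position 0: "c" => MATCH
  Position 1: "c" => MATCH
  Position 2: "a" => no
  Position 3: "b" => no
  Position 4: "a" => no
  Position 5: "b" => no
  Position 6: "c" => MATCH
  Position 7: "c" => MATCH
  Position 8: "b" => no
  Position 9: "c" => MATCH
Total occurrences: 5

5


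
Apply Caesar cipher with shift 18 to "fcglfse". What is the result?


Caesar cipher: shift "fcglfse" by 18
  'f' (pos 5) + 18 = pos 23 = 'x'
  'c' (pos 2) + 18 = pos 20 = 'u'
  'g' (pos 6) + 18 = pos 24 = 'y'
  'l' (pos 11) + 18 = pos 3 = 'd'
  'f' (pos 5) + 18 = pos 23 = 'x'
  's' (pos 18) + 18 = pos 10 = 'k'
  'e' (pos 4) + 18 = pos 22 = 'w'
Result: xuydxkw

xuydxkw


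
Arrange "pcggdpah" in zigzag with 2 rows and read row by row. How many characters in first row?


Zigzag "pcggdpah" into 2 rows:
Placing characters:
  'p' => row 0
  'c' => row 1
  'g' => row 0
  'g' => row 1
  'd' => row 0
  'p' => row 1
  'a' => row 0
  'h' => row 1
Rows:
  Row 0: "pgda"
  Row 1: "cgph"
First row length: 4

4


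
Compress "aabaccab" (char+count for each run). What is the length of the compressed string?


Input: aabaccab
Runs:
  'a' x 2 => "a2"
  'b' x 1 => "b1"
  'a' x 1 => "a1"
  'c' x 2 => "c2"
  'a' x 1 => "a1"
  'b' x 1 => "b1"
Compressed: "a2b1a1c2a1b1"
Compressed length: 12

12


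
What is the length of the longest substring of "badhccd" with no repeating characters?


Input: "badhccd"
Sliding window (track last position of each char):
  Position 0 ('b'): window [0,0] length 1 -- new best
  Position 1 ('a'): window [0,1] length 2 -- new best
  Position 2 ('d'): window [0,2] length 3 -- new best
  Position 3 ('h'): window [0,3] length 4 -- new best
  Position 4 ('c'): window [0,4] length 5 -- new best
  Position 5 ('c'): repeat (last at 4), move window start to 5
  Position 5 ('c'): window [5,5] length 1
  Position 6 ('d'): window [5,6] length 2
Longest substring with no repeats: "badhc" with length 5

5


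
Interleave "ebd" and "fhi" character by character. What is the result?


Interleaving "ebd" and "fhi":
  Position 0: 'e' from first, 'f' from second => "ef"
  Position 1: 'b' from first, 'h' from second => "bh"
  Position 2: 'd' from first, 'i' from second => "di"
Result: efbhdi

efbhdi


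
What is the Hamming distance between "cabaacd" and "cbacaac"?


Comparing "cabaacd" and "cbacaac" position by position:
  Position 0: 'c' vs 'c' => same
  Position 1: 'a' vs 'b' => differ
  Position 2: 'b' vs 'a' => differ
  Position 3: 'a' vs 'c' => differ
  Position 4: 'a' vs 'a' => same
  Position 5: 'c' vs 'a' => differ
  Position 6: 'd' vs 'c' => differ
Total differences (Hamming distance): 5

5


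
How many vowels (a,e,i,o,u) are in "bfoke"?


Input: bfoke
Checking each character:
  'b' at position 0: consonant
  'f' at position 1: consonant
  'o' at position 2: vowel (running total: 1)
  'k' at position 3: consonant
  'e' at position 4: vowel (running total: 2)
Total vowels: 2

2


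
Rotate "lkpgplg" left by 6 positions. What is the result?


Input: "lkpgplg", rotate left by 6
First 6 characters: "lkpgpl"
Remaining characters: "g"
Concatenate remaining + first: "g" + "lkpgpl" = "glkpgpl"

glkpgpl


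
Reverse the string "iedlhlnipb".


Input: iedlhlnipb
Reading characters right to left:
  Position 9: 'b'
  Position 8: 'p'
  Position 7: 'i'
  Position 6: 'n'
  Position 5: 'l'
  Position 4: 'h'
  Position 3: 'l'
  Position 2: 'd'
  Position 1: 'e'
  Position 0: 'i'
Reversed: bpinlhldei

bpinlhldei


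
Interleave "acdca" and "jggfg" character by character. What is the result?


Interleaving "acdca" and "jggfg":
  Position 0: 'a' from first, 'j' from second => "aj"
  Position 1: 'c' from first, 'g' from second => "cg"
  Position 2: 'd' from first, 'g' from second => "dg"
  Position 3: 'c' from first, 'f' from second => "cf"
  Position 4: 'a' from first, 'g' from second => "ag"
Result: ajcgdgcfag

ajcgdgcfag


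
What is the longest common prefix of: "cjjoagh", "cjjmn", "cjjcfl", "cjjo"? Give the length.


Words: cjjoagh, cjjmn, cjjcfl, cjjo
  Position 0: all 'c' => match
  Position 1: all 'j' => match
  Position 2: all 'j' => match
  Position 3: ('o', 'm', 'c', 'o') => mismatch, stop
LCP = "cjj" (length 3)

3


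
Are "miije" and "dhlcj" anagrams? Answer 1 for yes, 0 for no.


Strings: "miije", "dhlcj"
Sorted first:  eiijm
Sorted second: cdhjl
Differ at position 0: 'e' vs 'c' => not anagrams

0


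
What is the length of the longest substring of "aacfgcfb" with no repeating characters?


Input: "aacfgcfb"
Sliding window (track last position of each char):
  Position 0 ('a'): window [0,0] length 1 -- new best
  Position 1 ('a'): repeat (last at 0), move window start to 1
  Position 1 ('a'): window [1,1] length 1
  Position 2 ('c'): window [1,2] length 2 -- new best
  Position 3 ('f'): window [1,3] length 3 -- new best
  Position 4 ('g'): window [1,4] length 4 -- new best
  Position 5 ('c'): repeat (last at 2), move window start to 3
  Position 5 ('c'): window [3,5] length 3
  Position 6 ('f'): repeat (last at 3), move window start to 4
  Position 6 ('f'): window [4,6] length 3
  Position 7 ('b'): window [4,7] length 4
Longest substring with no repeats: "acfg" with length 4

4


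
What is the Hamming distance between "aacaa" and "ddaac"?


Comparing "aacaa" and "ddaac" position by position:
  Position 0: 'a' vs 'd' => differ
  Position 1: 'a' vs 'd' => differ
  Position 2: 'c' vs 'a' => differ
  Position 3: 'a' vs 'a' => same
  Position 4: 'a' vs 'c' => differ
Total differences (Hamming distance): 4

4


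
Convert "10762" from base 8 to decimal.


Input: "10762" in base 8
Positional expansion:
  Digit '1' (value 1) x 8^4 = 4096
  Digit '0' (value 0) x 8^3 = 0
  Digit '7' (value 7) x 8^2 = 448
  Digit '6' (value 6) x 8^1 = 48
  Digit '2' (value 2) x 8^0 = 2
Sum = 4594

4594


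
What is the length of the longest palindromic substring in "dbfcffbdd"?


Input: "dbfcffbdd"
Checking substrings for palindromes:
  [2:5] "fcf" (len 3) => palindrome
  [4:6] "ff" (len 2) => palindrome
  [7:9] "dd" (len 2) => palindrome
Longest palindromic substring: "fcf" with length 3

3


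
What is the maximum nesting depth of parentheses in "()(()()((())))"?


Input: "()(()()((())))"
Tracking depth:
  Position 0 '(': depth becomes 1
  Position 1 ')': depth becomes 0
  Position 2 '(': depth becomes 1
  Position 3 '(': depth becomes 2
  Position 4 ')': depth becomes 1
  Position 5 '(': depth becomes 2
  Position 6 ')': depth becomes 1
  Position 7 '(': depth becomes 2
  Position 8 '(': depth becomes 3
  Position 9 '(': depth becomes 4
  Position 10 ')': depth becomes 3
  Position 11 ')': depth becomes 2
  Position 12 ')': depth becomes 1
  Position 13 ')': depth becomes 0
Maximum depth reached: 4

4


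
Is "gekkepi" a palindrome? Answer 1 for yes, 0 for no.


Input: gekkepi
Reversed: ipekkeg
  Compare pos 0 ('g') with pos 6 ('i'): MISMATCH
  Compare pos 1 ('e') with pos 5 ('p'): MISMATCH
  Compare pos 2 ('k') with pos 4 ('e'): MISMATCH
Result: not a palindrome

0


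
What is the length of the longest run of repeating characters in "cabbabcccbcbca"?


Input: "cabbabcccbcbca"
Scanning for longest run:
  Position 1 ('a'): new char, reset run to 1
  Position 2 ('b'): new char, reset run to 1
  Position 3 ('b'): continues run of 'b', length=2
  Position 4 ('a'): new char, reset run to 1
  Position 5 ('b'): new char, reset run to 1
  Position 6 ('c'): new char, reset run to 1
  Position 7 ('c'): continues run of 'c', length=2
  Position 8 ('c'): continues run of 'c', length=3
  Position 9 ('b'): new char, reset run to 1
  Position 10 ('c'): new char, reset run to 1
  Position 11 ('b'): new char, reset run to 1
  Position 12 ('c'): new char, reset run to 1
  Position 13 ('a'): new char, reset run to 1
Longest run: 'c' with length 3

3


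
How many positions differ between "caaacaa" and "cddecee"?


Comparing "caaacaa" and "cddecee" position by position:
  Position 0: 'c' vs 'c' => same
  Position 1: 'a' vs 'd' => DIFFER
  Position 2: 'a' vs 'd' => DIFFER
  Position 3: 'a' vs 'e' => DIFFER
  Position 4: 'c' vs 'c' => same
  Position 5: 'a' vs 'e' => DIFFER
  Position 6: 'a' vs 'e' => DIFFER
Positions that differ: 5

5


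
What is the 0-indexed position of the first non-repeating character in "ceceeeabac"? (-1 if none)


Input: ceceeeabac
Character frequencies:
  'a': 2
  'b': 1
  'c': 3
  'e': 4
Scanning left to right for freq == 1:
  Position 0 ('c'): freq=3, skip
  Position 1 ('e'): freq=4, skip
  Position 2 ('c'): freq=3, skip
  Position 3 ('e'): freq=4, skip
  Position 4 ('e'): freq=4, skip
  Position 5 ('e'): freq=4, skip
  Position 6 ('a'): freq=2, skip
  Position 7 ('b'): unique! => answer = 7

7


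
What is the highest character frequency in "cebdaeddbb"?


Input: cebdaeddbb
Character counts:
  'a': 1
  'b': 3
  'c': 1
  'd': 3
  'e': 2
Maximum frequency: 3

3


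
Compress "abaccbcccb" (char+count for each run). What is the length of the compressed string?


Input: abaccbcccb
Runs:
  'a' x 1 => "a1"
  'b' x 1 => "b1"
  'a' x 1 => "a1"
  'c' x 2 => "c2"
  'b' x 1 => "b1"
  'c' x 3 => "c3"
  'b' x 1 => "b1"
Compressed: "a1b1a1c2b1c3b1"
Compressed length: 14

14


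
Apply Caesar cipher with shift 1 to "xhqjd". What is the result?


Caesar cipher: shift "xhqjd" by 1
  'x' (pos 23) + 1 = pos 24 = 'y'
  'h' (pos 7) + 1 = pos 8 = 'i'
  'q' (pos 16) + 1 = pos 17 = 'r'
  'j' (pos 9) + 1 = pos 10 = 'k'
  'd' (pos 3) + 1 = pos 4 = 'e'
Result: yirke

yirke


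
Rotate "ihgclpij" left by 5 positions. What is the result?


Input: "ihgclpij", rotate left by 5
First 5 characters: "ihgcl"
Remaining characters: "pij"
Concatenate remaining + first: "pij" + "ihgcl" = "pijihgcl"

pijihgcl


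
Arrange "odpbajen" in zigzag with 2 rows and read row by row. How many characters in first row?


Zigzag "odpbajen" into 2 rows:
Placing characters:
  'o' => row 0
  'd' => row 1
  'p' => row 0
  'b' => row 1
  'a' => row 0
  'j' => row 1
  'e' => row 0
  'n' => row 1
Rows:
  Row 0: "opae"
  Row 1: "dbjn"
First row length: 4

4


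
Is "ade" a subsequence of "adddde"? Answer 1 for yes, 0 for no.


Check if "ade" is a subsequence of "adddde"
Greedy scan:
  Position 0 ('a'): matches sub[0] = 'a'
  Position 1 ('d'): matches sub[1] = 'd'
  Position 2 ('d'): no match needed
  Position 3 ('d'): no match needed
  Position 4 ('d'): no match needed
  Position 5 ('e'): matches sub[2] = 'e'
All 3 characters matched => is a subsequence

1


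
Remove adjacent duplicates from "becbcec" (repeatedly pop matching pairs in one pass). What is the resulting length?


Input: becbcec
Stack-based adjacent duplicate removal:
  Read 'b': push. Stack: b
  Read 'e': push. Stack: be
  Read 'c': push. Stack: bec
  Read 'b': push. Stack: becb
  Read 'c': push. Stack: becbc
  Read 'e': push. Stack: becbce
  Read 'c': push. Stack: becbcec
Final stack: "becbcec" (length 7)

7


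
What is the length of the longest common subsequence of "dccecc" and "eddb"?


LCS of "dccecc" and "eddb"
DP table:
           e    d    d    b
      0    0    0    0    0
  d   0    0    1    1    1
  c   0    0    1    1    1
  c   0    0    1    1    1
  e   0    1    1    1    1
  c   0    1    1    1    1
  c   0    1    1    1    1
LCS length = dp[6][4] = 1

1


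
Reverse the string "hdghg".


Input: hdghg
Reading characters right to left:
  Position 4: 'g'
  Position 3: 'h'
  Position 2: 'g'
  Position 1: 'd'
  Position 0: 'h'
Reversed: ghgdh

ghgdh


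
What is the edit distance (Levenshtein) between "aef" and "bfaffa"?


Computing edit distance: "aef" -> "bfaffa"
DP table:
           b    f    a    f    f    a
      0    1    2    3    4    5    6
  a   1    1    2    2    3    4    5
  e   2    2    2    3    3    4    5
  f   3    3    2    3    3    3    4
Edit distance = dp[3][6] = 4

4


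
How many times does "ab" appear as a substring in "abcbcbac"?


Searching for "ab" in "abcbcbac"
Scanning each position:
  Position 0: "ab" => MATCH
  Position 1: "bc" => no
  Position 2: "cb" => no
  Position 3: "bc" => no
  Position 4: "cb" => no
  Position 5: "ba" => no
  Position 6: "ac" => no
Total occurrences: 1

1


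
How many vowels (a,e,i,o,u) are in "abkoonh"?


Input: abkoonh
Checking each character:
  'a' at position 0: vowel (running total: 1)
  'b' at position 1: consonant
  'k' at position 2: consonant
  'o' at position 3: vowel (running total: 2)
  'o' at position 4: vowel (running total: 3)
  'n' at position 5: consonant
  'h' at position 6: consonant
Total vowels: 3

3


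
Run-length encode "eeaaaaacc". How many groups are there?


Input: eeaaaaacc
Scanning for consecutive runs:
  Group 1: 'e' x 2 (positions 0-1)
  Group 2: 'a' x 5 (positions 2-6)
  Group 3: 'c' x 2 (positions 7-8)
Total groups: 3

3


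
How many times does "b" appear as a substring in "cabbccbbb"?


Searching for "b" in "cabbccbbb"
Scanning each position:
  Position 0: "c" => no
  Position 1: "a" => no
  Position 2: "b" => MATCH
  Position 3: "b" => MATCH
  Position 4: "c" => no
  Position 5: "c" => no
  Position 6: "b" => MATCH
  Position 7: "b" => MATCH
  Position 8: "b" => MATCH
Total occurrences: 5

5


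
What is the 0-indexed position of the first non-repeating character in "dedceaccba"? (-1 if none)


Input: dedceaccba
Character frequencies:
  'a': 2
  'b': 1
  'c': 3
  'd': 2
  'e': 2
Scanning left to right for freq == 1:
  Position 0 ('d'): freq=2, skip
  Position 1 ('e'): freq=2, skip
  Position 2 ('d'): freq=2, skip
  Position 3 ('c'): freq=3, skip
  Position 4 ('e'): freq=2, skip
  Position 5 ('a'): freq=2, skip
  Position 6 ('c'): freq=3, skip
  Position 7 ('c'): freq=3, skip
  Position 8 ('b'): unique! => answer = 8

8


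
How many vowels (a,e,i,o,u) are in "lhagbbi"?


Input: lhagbbi
Checking each character:
  'l' at position 0: consonant
  'h' at position 1: consonant
  'a' at position 2: vowel (running total: 1)
  'g' at position 3: consonant
  'b' at position 4: consonant
  'b' at position 5: consonant
  'i' at position 6: vowel (running total: 2)
Total vowels: 2

2


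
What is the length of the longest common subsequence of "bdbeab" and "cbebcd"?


LCS of "bdbeab" and "cbebcd"
DP table:
           c    b    e    b    c    d
      0    0    0    0    0    0    0
  b   0    0    1    1    1    1    1
  d   0    0    1    1    1    1    2
  b   0    0    1    1    2    2    2
  e   0    0    1    2    2    2    2
  a   0    0    1    2    2    2    2
  b   0    0    1    2    3    3    3
LCS length = dp[6][6] = 3

3


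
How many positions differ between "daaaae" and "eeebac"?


Comparing "daaaae" and "eeebac" position by position:
  Position 0: 'd' vs 'e' => DIFFER
  Position 1: 'a' vs 'e' => DIFFER
  Position 2: 'a' vs 'e' => DIFFER
  Position 3: 'a' vs 'b' => DIFFER
  Position 4: 'a' vs 'a' => same
  Position 5: 'e' vs 'c' => DIFFER
Positions that differ: 5

5


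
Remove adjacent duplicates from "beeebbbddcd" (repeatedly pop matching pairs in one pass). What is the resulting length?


Input: beeebbbddcd
Stack-based adjacent duplicate removal:
  Read 'b': push. Stack: b
  Read 'e': push. Stack: be
  Read 'e': matches stack top 'e' => pop. Stack: b
  Read 'e': push. Stack: be
  Read 'b': push. Stack: beb
  Read 'b': matches stack top 'b' => pop. Stack: be
  Read 'b': push. Stack: beb
  Read 'd': push. Stack: bebd
  Read 'd': matches stack top 'd' => pop. Stack: beb
  Read 'c': push. Stack: bebc
  Read 'd': push. Stack: bebcd
Final stack: "bebcd" (length 5)

5


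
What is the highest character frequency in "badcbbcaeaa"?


Input: badcbbcaeaa
Character counts:
  'a': 4
  'b': 3
  'c': 2
  'd': 1
  'e': 1
Maximum frequency: 4

4


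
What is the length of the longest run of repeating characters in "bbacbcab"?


Input: "bbacbcab"
Scanning for longest run:
  Position 1 ('b'): continues run of 'b', length=2
  Position 2 ('a'): new char, reset run to 1
  Position 3 ('c'): new char, reset run to 1
  Position 4 ('b'): new char, reset run to 1
  Position 5 ('c'): new char, reset run to 1
  Position 6 ('a'): new char, reset run to 1
  Position 7 ('b'): new char, reset run to 1
Longest run: 'b' with length 2

2


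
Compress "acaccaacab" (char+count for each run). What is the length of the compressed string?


Input: acaccaacab
Runs:
  'a' x 1 => "a1"
  'c' x 1 => "c1"
  'a' x 1 => "a1"
  'c' x 2 => "c2"
  'a' x 2 => "a2"
  'c' x 1 => "c1"
  'a' x 1 => "a1"
  'b' x 1 => "b1"
Compressed: "a1c1a1c2a2c1a1b1"
Compressed length: 16

16


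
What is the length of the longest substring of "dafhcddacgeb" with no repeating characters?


Input: "dafhcddacgeb"
Sliding window (track last position of each char):
  Position 0 ('d'): window [0,0] length 1 -- new best
  Position 1 ('a'): window [0,1] length 2 -- new best
  Position 2 ('f'): window [0,2] length 3 -- new best
  Position 3 ('h'): window [0,3] length 4 -- new best
  Position 4 ('c'): window [0,4] length 5 -- new best
  Position 5 ('d'): repeat (last at 0), move window start to 1
  Position 5 ('d'): window [1,5] length 5
  Position 6 ('d'): repeat (last at 5), move window start to 6
  Position 6 ('d'): window [6,6] length 1
  Position 7 ('a'): window [6,7] length 2
  Position 8 ('c'): window [6,8] length 3
  Position 9 ('g'): window [6,9] length 4
  Position 10 ('e'): window [6,10] length 5
  Position 11 ('b'): window [6,11] length 6 -- new best
Longest substring with no repeats: "dacgeb" with length 6

6


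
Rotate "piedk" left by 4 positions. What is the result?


Input: "piedk", rotate left by 4
First 4 characters: "pied"
Remaining characters: "k"
Concatenate remaining + first: "k" + "pied" = "kpied"

kpied


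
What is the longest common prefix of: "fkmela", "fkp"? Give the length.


Words: fkmela, fkp
  Position 0: all 'f' => match
  Position 1: all 'k' => match
  Position 2: ('m', 'p') => mismatch, stop
LCP = "fk" (length 2)

2


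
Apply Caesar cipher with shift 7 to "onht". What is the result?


Caesar cipher: shift "onht" by 7
  'o' (pos 14) + 7 = pos 21 = 'v'
  'n' (pos 13) + 7 = pos 20 = 'u'
  'h' (pos 7) + 7 = pos 14 = 'o'
  't' (pos 19) + 7 = pos 0 = 'a'
Result: vuoa

vuoa


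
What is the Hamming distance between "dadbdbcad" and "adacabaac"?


Comparing "dadbdbcad" and "adacabaac" position by position:
  Position 0: 'd' vs 'a' => differ
  Position 1: 'a' vs 'd' => differ
  Position 2: 'd' vs 'a' => differ
  Position 3: 'b' vs 'c' => differ
  Position 4: 'd' vs 'a' => differ
  Position 5: 'b' vs 'b' => same
  Position 6: 'c' vs 'a' => differ
  Position 7: 'a' vs 'a' => same
  Position 8: 'd' vs 'c' => differ
Total differences (Hamming distance): 7

7


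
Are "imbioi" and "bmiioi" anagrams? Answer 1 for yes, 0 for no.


Strings: "imbioi", "bmiioi"
Sorted first:  biiimo
Sorted second: biiimo
Sorted forms match => anagrams

1


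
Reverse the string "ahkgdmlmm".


Input: ahkgdmlmm
Reading characters right to left:
  Position 8: 'm'
  Position 7: 'm'
  Position 6: 'l'
  Position 5: 'm'
  Position 4: 'd'
  Position 3: 'g'
  Position 2: 'k'
  Position 1: 'h'
  Position 0: 'a'
Reversed: mmlmdgkha

mmlmdgkha


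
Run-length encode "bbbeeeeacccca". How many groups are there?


Input: bbbeeeeacccca
Scanning for consecutive runs:
  Group 1: 'b' x 3 (positions 0-2)
  Group 2: 'e' x 4 (positions 3-6)
  Group 3: 'a' x 1 (positions 7-7)
  Group 4: 'c' x 4 (positions 8-11)
  Group 5: 'a' x 1 (positions 12-12)
Total groups: 5

5


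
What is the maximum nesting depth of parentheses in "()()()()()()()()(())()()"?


Input: "()()()()()()()()(())()()"
Tracking depth:
  Position 0 '(': depth becomes 1
  Position 1 ')': depth becomes 0
  Position 2 '(': depth becomes 1
  Position 3 ')': depth becomes 0
  Position 4 '(': depth becomes 1
  Position 5 ')': depth becomes 0
  Position 6 '(': depth becomes 1
  Position 7 ')': depth becomes 0
  Position 8 '(': depth becomes 1
  Position 9 ')': depth becomes 0
  Position 10 '(': depth becomes 1
  Position 11 ')': depth becomes 0
  Position 12 '(': depth becomes 1
  Position 13 ')': depth becomes 0
  Position 14 '(': depth becomes 1
  Position 15 ')': depth becomes 0
  Position 16 '(': depth becomes 1
  Position 17 '(': depth becomes 2
  Position 18 ')': depth becomes 1
  Position 19 ')': depth becomes 0
  Position 20 '(': depth becomes 1
  Position 21 ')': depth becomes 0
  Position 22 '(': depth becomes 1
  Position 23 ')': depth becomes 0
Maximum depth reached: 2

2


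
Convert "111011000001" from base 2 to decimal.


Input: "111011000001" in base 2
Positional expansion:
  Digit '1' (value 1) x 2^11 = 2048
  Digit '1' (value 1) x 2^10 = 1024
  Digit '1' (value 1) x 2^9 = 512
  Digit '0' (value 0) x 2^8 = 0
  Digit '1' (value 1) x 2^7 = 128
  Digit '1' (value 1) x 2^6 = 64
  Digit '0' (value 0) x 2^5 = 0
  Digit '0' (value 0) x 2^4 = 0
  Digit '0' (value 0) x 2^3 = 0
  Digit '0' (value 0) x 2^2 = 0
  Digit '0' (value 0) x 2^1 = 0
  Digit '1' (value 1) x 2^0 = 1
Sum = 3777

3777


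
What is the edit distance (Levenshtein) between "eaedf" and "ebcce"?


Computing edit distance: "eaedf" -> "ebcce"
DP table:
           e    b    c    c    e
      0    1    2    3    4    5
  e   1    0    1    2    3    4
  a   2    1    1    2    3    4
  e   3    2    2    2    3    3
  d   4    3    3    3    3    4
  f   5    4    4    4    4    4
Edit distance = dp[5][5] = 4

4


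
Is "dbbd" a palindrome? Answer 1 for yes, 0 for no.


Input: dbbd
Reversed: dbbd
  Compare pos 0 ('d') with pos 3 ('d'): match
  Compare pos 1 ('b') with pos 2 ('b'): match
Result: palindrome

1


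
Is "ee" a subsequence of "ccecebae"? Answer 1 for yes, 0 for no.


Check if "ee" is a subsequence of "ccecebae"
Greedy scan:
  Position 0 ('c'): no match needed
  Position 1 ('c'): no match needed
  Position 2 ('e'): matches sub[0] = 'e'
  Position 3 ('c'): no match needed
  Position 4 ('e'): matches sub[1] = 'e'
  Position 5 ('b'): no match needed
  Position 6 ('a'): no match needed
  Position 7 ('e'): no match needed
All 2 characters matched => is a subsequence

1


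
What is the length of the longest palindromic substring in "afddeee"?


Input: "afddeee"
Checking substrings for palindromes:
  [4:7] "eee" (len 3) => palindrome
  [2:4] "dd" (len 2) => palindrome
  [4:6] "ee" (len 2) => palindrome
  [5:7] "ee" (len 2) => palindrome
Longest palindromic substring: "eee" with length 3

3


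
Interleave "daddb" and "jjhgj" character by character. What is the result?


Interleaving "daddb" and "jjhgj":
  Position 0: 'd' from first, 'j' from second => "dj"
  Position 1: 'a' from first, 'j' from second => "aj"
  Position 2: 'd' from first, 'h' from second => "dh"
  Position 3: 'd' from first, 'g' from second => "dg"
  Position 4: 'b' from first, 'j' from second => "bj"
Result: djajdhdgbj

djajdhdgbj


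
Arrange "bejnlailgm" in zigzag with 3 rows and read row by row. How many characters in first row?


Zigzag "bejnlailgm" into 3 rows:
Placing characters:
  'b' => row 0
  'e' => row 1
  'j' => row 2
  'n' => row 1
  'l' => row 0
  'a' => row 1
  'i' => row 2
  'l' => row 1
  'g' => row 0
  'm' => row 1
Rows:
  Row 0: "blg"
  Row 1: "enalm"
  Row 2: "ji"
First row length: 3

3


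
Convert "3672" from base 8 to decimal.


Input: "3672" in base 8
Positional expansion:
  Digit '3' (value 3) x 8^3 = 1536
  Digit '6' (value 6) x 8^2 = 384
  Digit '7' (value 7) x 8^1 = 56
  Digit '2' (value 2) x 8^0 = 2
Sum = 1978

1978


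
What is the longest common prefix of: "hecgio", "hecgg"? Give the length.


Words: hecgio, hecgg
  Position 0: all 'h' => match
  Position 1: all 'e' => match
  Position 2: all 'c' => match
  Position 3: all 'g' => match
  Position 4: ('i', 'g') => mismatch, stop
LCP = "hecg" (length 4)

4


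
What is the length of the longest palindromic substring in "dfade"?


Input: "dfade"
Checking substrings for palindromes:
  No multi-char palindromic substrings found
Longest palindromic substring: "d" with length 1

1


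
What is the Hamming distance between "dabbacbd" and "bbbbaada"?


Comparing "dabbacbd" and "bbbbaada" position by position:
  Position 0: 'd' vs 'b' => differ
  Position 1: 'a' vs 'b' => differ
  Position 2: 'b' vs 'b' => same
  Position 3: 'b' vs 'b' => same
  Position 4: 'a' vs 'a' => same
  Position 5: 'c' vs 'a' => differ
  Position 6: 'b' vs 'd' => differ
  Position 7: 'd' vs 'a' => differ
Total differences (Hamming distance): 5

5


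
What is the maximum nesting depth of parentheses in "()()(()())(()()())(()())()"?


Input: "()()(()())(()()())(()())()"
Tracking depth:
  Position 0 '(': depth becomes 1
  Position 1 ')': depth becomes 0
  Position 2 '(': depth becomes 1
  Position 3 ')': depth becomes 0
  Position 4 '(': depth becomes 1
  Position 5 '(': depth becomes 2
  Position 6 ')': depth becomes 1
  Position 7 '(': depth becomes 2
  Position 8 ')': depth becomes 1
  Position 9 ')': depth becomes 0
  Position 10 '(': depth becomes 1
  Position 11 '(': depth becomes 2
  Position 12 ')': depth becomes 1
  Position 13 '(': depth becomes 2
  Position 14 ')': depth becomes 1
  Position 15 '(': depth becomes 2
  Position 16 ')': depth becomes 1
  Position 17 ')': depth becomes 0
  Position 18 '(': depth becomes 1
  Position 19 '(': depth becomes 2
  Position 20 ')': depth becomes 1
  Position 21 '(': depth becomes 2
  Position 22 ')': depth becomes 1
  Position 23 ')': depth becomes 0
  Position 24 '(': depth becomes 1
  Position 25 ')': depth becomes 0
Maximum depth reached: 2

2


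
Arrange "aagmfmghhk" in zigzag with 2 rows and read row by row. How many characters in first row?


Zigzag "aagmfmghhk" into 2 rows:
Placing characters:
  'a' => row 0
  'a' => row 1
  'g' => row 0
  'm' => row 1
  'f' => row 0
  'm' => row 1
  'g' => row 0
  'h' => row 1
  'h' => row 0
  'k' => row 1
Rows:
  Row 0: "agfgh"
  Row 1: "ammhk"
First row length: 5

5


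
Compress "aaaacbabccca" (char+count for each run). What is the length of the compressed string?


Input: aaaacbabccca
Runs:
  'a' x 4 => "a4"
  'c' x 1 => "c1"
  'b' x 1 => "b1"
  'a' x 1 => "a1"
  'b' x 1 => "b1"
  'c' x 3 => "c3"
  'a' x 1 => "a1"
Compressed: "a4c1b1a1b1c3a1"
Compressed length: 14

14


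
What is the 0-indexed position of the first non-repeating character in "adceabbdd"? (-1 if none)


Input: adceabbdd
Character frequencies:
  'a': 2
  'b': 2
  'c': 1
  'd': 3
  'e': 1
Scanning left to right for freq == 1:
  Position 0 ('a'): freq=2, skip
  Position 1 ('d'): freq=3, skip
  Position 2 ('c'): unique! => answer = 2

2


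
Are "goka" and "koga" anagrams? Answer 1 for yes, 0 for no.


Strings: "goka", "koga"
Sorted first:  agko
Sorted second: agko
Sorted forms match => anagrams

1


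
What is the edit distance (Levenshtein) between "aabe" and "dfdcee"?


Computing edit distance: "aabe" -> "dfdcee"
DP table:
           d    f    d    c    e    e
      0    1    2    3    4    5    6
  a   1    1    2    3    4    5    6
  a   2    2    2    3    4    5    6
  b   3    3    3    3    4    5    6
  e   4    4    4    4    4    4    5
Edit distance = dp[4][6] = 5

5


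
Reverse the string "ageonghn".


Input: ageonghn
Reading characters right to left:
  Position 7: 'n'
  Position 6: 'h'
  Position 5: 'g'
  Position 4: 'n'
  Position 3: 'o'
  Position 2: 'e'
  Position 1: 'g'
  Position 0: 'a'
Reversed: nhgnoega

nhgnoega


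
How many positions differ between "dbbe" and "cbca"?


Comparing "dbbe" and "cbca" position by position:
  Position 0: 'd' vs 'c' => DIFFER
  Position 1: 'b' vs 'b' => same
  Position 2: 'b' vs 'c' => DIFFER
  Position 3: 'e' vs 'a' => DIFFER
Positions that differ: 3

3


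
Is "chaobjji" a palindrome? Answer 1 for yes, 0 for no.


Input: chaobjji
Reversed: ijjboahc
  Compare pos 0 ('c') with pos 7 ('i'): MISMATCH
  Compare pos 1 ('h') with pos 6 ('j'): MISMATCH
  Compare pos 2 ('a') with pos 5 ('j'): MISMATCH
  Compare pos 3 ('o') with pos 4 ('b'): MISMATCH
Result: not a palindrome

0


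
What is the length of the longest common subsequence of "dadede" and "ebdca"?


LCS of "dadede" and "ebdca"
DP table:
           e    b    d    c    a
      0    0    0    0    0    0
  d   0    0    0    1    1    1
  a   0    0    0    1    1    2
  d   0    0    0    1    1    2
  e   0    1    1    1    1    2
  d   0    1    1    2    2    2
  e   0    1    1    2    2    2
LCS length = dp[6][5] = 2

2


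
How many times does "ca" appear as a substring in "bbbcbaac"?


Searching for "ca" in "bbbcbaac"
Scanning each position:
  Position 0: "bb" => no
  Position 1: "bb" => no
  Position 2: "bc" => no
  Position 3: "cb" => no
  Position 4: "ba" => no
  Position 5: "aa" => no
  Position 6: "ac" => no
Total occurrences: 0

0


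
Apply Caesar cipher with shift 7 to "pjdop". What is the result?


Caesar cipher: shift "pjdop" by 7
  'p' (pos 15) + 7 = pos 22 = 'w'
  'j' (pos 9) + 7 = pos 16 = 'q'
  'd' (pos 3) + 7 = pos 10 = 'k'
  'o' (pos 14) + 7 = pos 21 = 'v'
  'p' (pos 15) + 7 = pos 22 = 'w'
Result: wqkvw

wqkvw


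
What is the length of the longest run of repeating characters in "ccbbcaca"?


Input: "ccbbcaca"
Scanning for longest run:
  Position 1 ('c'): continues run of 'c', length=2
  Position 2 ('b'): new char, reset run to 1
  Position 3 ('b'): continues run of 'b', length=2
  Position 4 ('c'): new char, reset run to 1
  Position 5 ('a'): new char, reset run to 1
  Position 6 ('c'): new char, reset run to 1
  Position 7 ('a'): new char, reset run to 1
Longest run: 'c' with length 2

2


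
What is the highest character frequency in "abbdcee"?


Input: abbdcee
Character counts:
  'a': 1
  'b': 2
  'c': 1
  'd': 1
  'e': 2
Maximum frequency: 2

2


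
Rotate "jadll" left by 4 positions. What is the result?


Input: "jadll", rotate left by 4
First 4 characters: "jadl"
Remaining characters: "l"
Concatenate remaining + first: "l" + "jadl" = "ljadl"

ljadl


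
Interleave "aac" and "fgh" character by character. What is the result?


Interleaving "aac" and "fgh":
  Position 0: 'a' from first, 'f' from second => "af"
  Position 1: 'a' from first, 'g' from second => "ag"
  Position 2: 'c' from first, 'h' from second => "ch"
Result: afagch

afagch


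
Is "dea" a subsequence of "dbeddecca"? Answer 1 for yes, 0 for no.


Check if "dea" is a subsequence of "dbeddecca"
Greedy scan:
  Position 0 ('d'): matches sub[0] = 'd'
  Position 1 ('b'): no match needed
  Position 2 ('e'): matches sub[1] = 'e'
  Position 3 ('d'): no match needed
  Position 4 ('d'): no match needed
  Position 5 ('e'): no match needed
  Position 6 ('c'): no match needed
  Position 7 ('c'): no match needed
  Position 8 ('a'): matches sub[2] = 'a'
All 3 characters matched => is a subsequence

1
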